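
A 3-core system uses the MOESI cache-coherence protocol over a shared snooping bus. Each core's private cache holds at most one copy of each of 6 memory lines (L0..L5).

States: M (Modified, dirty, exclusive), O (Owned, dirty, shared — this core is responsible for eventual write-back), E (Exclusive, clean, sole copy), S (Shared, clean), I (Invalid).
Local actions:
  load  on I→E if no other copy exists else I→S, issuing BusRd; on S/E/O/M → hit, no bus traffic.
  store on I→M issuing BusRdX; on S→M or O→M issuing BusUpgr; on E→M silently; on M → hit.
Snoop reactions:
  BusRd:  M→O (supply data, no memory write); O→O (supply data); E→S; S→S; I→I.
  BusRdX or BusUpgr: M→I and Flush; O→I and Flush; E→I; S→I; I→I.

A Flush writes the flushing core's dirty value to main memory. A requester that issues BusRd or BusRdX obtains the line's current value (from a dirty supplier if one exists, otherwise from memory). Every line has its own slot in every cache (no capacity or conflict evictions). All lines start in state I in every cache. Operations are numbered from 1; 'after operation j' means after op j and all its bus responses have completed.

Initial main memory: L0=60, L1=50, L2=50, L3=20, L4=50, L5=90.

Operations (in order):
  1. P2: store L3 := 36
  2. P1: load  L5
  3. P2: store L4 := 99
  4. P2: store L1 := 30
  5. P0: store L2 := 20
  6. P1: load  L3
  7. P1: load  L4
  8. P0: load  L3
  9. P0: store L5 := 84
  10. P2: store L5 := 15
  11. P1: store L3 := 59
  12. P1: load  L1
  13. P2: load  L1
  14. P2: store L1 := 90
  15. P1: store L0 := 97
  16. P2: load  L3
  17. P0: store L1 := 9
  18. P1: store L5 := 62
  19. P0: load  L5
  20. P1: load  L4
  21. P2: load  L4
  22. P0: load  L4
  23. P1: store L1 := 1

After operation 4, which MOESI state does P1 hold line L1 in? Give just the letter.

[1] P2: store L3 := 36 | P0:I, P1:I, P2:M(36) | bus: BusRdX
[2] P1: load  L5 | P0:I, P1:E(90), P2:I | bus: BusRd
[3] P2: store L4 := 99 | P0:I, P1:I, P2:M(99) | bus: BusRdX
[4] P2: store L1 := 30 | P0:I, P1:I, P2:M(30) | bus: BusRdX
[5] P0: store L2 := 20 | P0:M(20), P1:I, P2:I | bus: BusRdX
[6] P1: load  L3 | P0:I, P1:S(36), P2:O(36) | bus: BusRd
[7] P1: load  L4 | P0:I, P1:S(99), P2:O(99) | bus: BusRd
[8] P0: load  L3 | P0:S(36), P1:S(36), P2:O(36) | bus: BusRd
[9] P0: store L5 := 84 | P0:M(84), P1:I, P2:I | bus: BusRdX
[10] P2: store L5 := 15 | P0:I, P1:I, P2:M(15) | bus: BusRdX,Flush
[11] P1: store L3 := 59 | P0:I, P1:M(59), P2:I | bus: BusUpgr,Flush
[12] P1: load  L1 | P0:I, P1:S(30), P2:O(30) | bus: BusRd
[13] P2: load  L1 | P0:I, P1:S(30), P2:O(30) | bus: none
[14] P2: store L1 := 90 | P0:I, P1:I, P2:M(90) | bus: BusUpgr
[15] P1: store L0 := 97 | P0:I, P1:M(97), P2:I | bus: BusRdX
[16] P2: load  L3 | P0:I, P1:O(59), P2:S(59) | bus: BusRd
[17] P0: store L1 := 9 | P0:M(9), P1:I, P2:I | bus: BusRdX,Flush
[18] P1: store L5 := 62 | P0:I, P1:M(62), P2:I | bus: BusRdX,Flush
[19] P0: load  L5 | P0:S(62), P1:O(62), P2:I | bus: BusRd
[20] P1: load  L4 | P0:I, P1:S(99), P2:O(99) | bus: none
[21] P2: load  L4 | P0:I, P1:S(99), P2:O(99) | bus: none
[22] P0: load  L4 | P0:S(99), P1:S(99), P2:O(99) | bus: BusRd
[23] P1: store L1 := 1 | P0:I, P1:M(1), P2:I | bus: BusRdX,Flush

state = I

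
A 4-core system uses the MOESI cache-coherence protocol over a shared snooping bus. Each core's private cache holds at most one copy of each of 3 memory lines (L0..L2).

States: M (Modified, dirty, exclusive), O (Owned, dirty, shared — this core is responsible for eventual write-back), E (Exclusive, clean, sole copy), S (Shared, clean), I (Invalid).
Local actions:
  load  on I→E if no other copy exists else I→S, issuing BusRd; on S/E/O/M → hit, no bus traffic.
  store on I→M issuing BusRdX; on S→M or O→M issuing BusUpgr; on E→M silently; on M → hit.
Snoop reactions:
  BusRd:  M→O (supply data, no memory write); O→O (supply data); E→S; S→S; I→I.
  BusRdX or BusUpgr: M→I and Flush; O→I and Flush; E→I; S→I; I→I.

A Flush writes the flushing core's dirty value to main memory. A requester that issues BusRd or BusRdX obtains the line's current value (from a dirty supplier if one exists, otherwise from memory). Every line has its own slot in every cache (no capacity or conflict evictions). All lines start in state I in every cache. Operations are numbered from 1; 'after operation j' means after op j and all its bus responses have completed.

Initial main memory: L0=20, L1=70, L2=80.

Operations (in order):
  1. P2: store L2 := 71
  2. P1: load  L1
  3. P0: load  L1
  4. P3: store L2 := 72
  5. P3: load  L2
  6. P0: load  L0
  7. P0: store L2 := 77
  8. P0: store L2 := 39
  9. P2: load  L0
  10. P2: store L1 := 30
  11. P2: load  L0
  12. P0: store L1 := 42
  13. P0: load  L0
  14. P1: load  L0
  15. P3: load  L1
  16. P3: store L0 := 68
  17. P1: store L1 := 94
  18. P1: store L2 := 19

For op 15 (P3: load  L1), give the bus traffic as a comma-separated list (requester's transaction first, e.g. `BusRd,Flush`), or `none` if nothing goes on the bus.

step 1: P2: store L2 := 71  ⟶  IIMI  (L2)  txn=BusRdX  M[L2]=80
step 2: P1: load  L1  ⟶  IEII  (L1)  txn=BusRd  M[L1]=70
step 3: P0: load  L1  ⟶  SSII  (L1)  txn=BusRd  M[L1]=70
step 4: P3: store L2 := 72  ⟶  IIIM  (L2)  txn=BusRdX+Flush  M[L2]=71
step 5: P3: load  L2  ⟶  IIIM  (L2)  txn=∅  M[L2]=71
step 6: P0: load  L0  ⟶  EIII  (L0)  txn=BusRd  M[L0]=20
step 7: P0: store L2 := 77  ⟶  MIII  (L2)  txn=BusRdX+Flush  M[L2]=72
step 8: P0: store L2 := 39  ⟶  MIII  (L2)  txn=∅  M[L2]=72
step 9: P2: load  L0  ⟶  SISI  (L0)  txn=BusRd  M[L0]=20
step 10: P2: store L1 := 30  ⟶  IIMI  (L1)  txn=BusRdX  M[L1]=70
step 11: P2: load  L0  ⟶  SISI  (L0)  txn=∅  M[L0]=20
step 12: P0: store L1 := 42  ⟶  MIII  (L1)  txn=BusRdX+Flush  M[L1]=30
step 13: P0: load  L0  ⟶  SISI  (L0)  txn=∅  M[L0]=20
step 14: P1: load  L0  ⟶  SSSI  (L0)  txn=BusRd  M[L0]=20
step 15: P3: load  L1  ⟶  OIIS  (L1)  txn=BusRd  M[L1]=30
step 16: P3: store L0 := 68  ⟶  IIIM  (L0)  txn=BusRdX  M[L0]=20
step 17: P1: store L1 := 94  ⟶  IMII  (L1)  txn=BusRdX+Flush  M[L1]=42
step 18: P1: store L2 := 19  ⟶  IMII  (L2)  txn=BusRdX+Flush  M[L2]=39

bus = BusRd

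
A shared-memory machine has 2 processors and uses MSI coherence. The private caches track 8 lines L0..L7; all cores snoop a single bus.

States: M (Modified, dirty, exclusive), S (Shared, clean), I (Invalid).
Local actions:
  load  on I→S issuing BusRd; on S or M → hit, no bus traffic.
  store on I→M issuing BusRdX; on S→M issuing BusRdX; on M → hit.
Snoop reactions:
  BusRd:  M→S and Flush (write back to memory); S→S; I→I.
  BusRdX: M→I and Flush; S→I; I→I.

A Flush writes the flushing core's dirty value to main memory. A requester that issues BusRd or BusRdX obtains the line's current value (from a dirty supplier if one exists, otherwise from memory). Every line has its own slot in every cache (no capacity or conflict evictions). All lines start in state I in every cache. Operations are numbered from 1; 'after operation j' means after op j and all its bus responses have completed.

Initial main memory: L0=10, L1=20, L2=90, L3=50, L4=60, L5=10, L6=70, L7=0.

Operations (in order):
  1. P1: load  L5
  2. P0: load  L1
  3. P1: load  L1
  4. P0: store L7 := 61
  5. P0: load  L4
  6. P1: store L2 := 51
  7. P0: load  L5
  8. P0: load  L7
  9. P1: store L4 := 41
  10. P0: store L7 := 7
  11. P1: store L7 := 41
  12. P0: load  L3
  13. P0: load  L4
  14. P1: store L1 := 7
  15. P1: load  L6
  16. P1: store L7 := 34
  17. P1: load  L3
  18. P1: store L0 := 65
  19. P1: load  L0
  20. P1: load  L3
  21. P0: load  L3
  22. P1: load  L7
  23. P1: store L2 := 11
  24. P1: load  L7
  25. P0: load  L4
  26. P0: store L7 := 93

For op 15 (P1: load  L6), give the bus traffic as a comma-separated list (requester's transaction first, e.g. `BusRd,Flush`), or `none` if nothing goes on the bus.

[1] P1: load  L5 | P0:I, P1:S(10) | bus: BusRd
[2] P0: load  L1 | P0:S(20), P1:I | bus: BusRd
[3] P1: load  L1 | P0:S(20), P1:S(20) | bus: BusRd
[4] P0: store L7 := 61 | P0:M(61), P1:I | bus: BusRdX
[5] P0: load  L4 | P0:S(60), P1:I | bus: BusRd
[6] P1: store L2 := 51 | P0:I, P1:M(51) | bus: BusRdX
[7] P0: load  L5 | P0:S(10), P1:S(10) | bus: BusRd
[8] P0: load  L7 | P0:M(61), P1:I | bus: none
[9] P1: store L4 := 41 | P0:I, P1:M(41) | bus: BusRdX
[10] P0: store L7 := 7 | P0:M(7), P1:I | bus: none
[11] P1: store L7 := 41 | P0:I, P1:M(41) | bus: BusRdX,Flush
[12] P0: load  L3 | P0:S(50), P1:I | bus: BusRd
[13] P0: load  L4 | P0:S(41), P1:S(41) | bus: BusRd,Flush
[14] P1: store L1 := 7 | P0:I, P1:M(7) | bus: BusRdX
[15] P1: load  L6 | P0:I, P1:S(70) | bus: BusRd
[16] P1: store L7 := 34 | P0:I, P1:M(34) | bus: none
[17] P1: load  L3 | P0:S(50), P1:S(50) | bus: BusRd
[18] P1: store L0 := 65 | P0:I, P1:M(65) | bus: BusRdX
[19] P1: load  L0 | P0:I, P1:M(65) | bus: none
[20] P1: load  L3 | P0:S(50), P1:S(50) | bus: none
[21] P0: load  L3 | P0:S(50), P1:S(50) | bus: none
[22] P1: load  L7 | P0:I, P1:M(34) | bus: none
[23] P1: store L2 := 11 | P0:I, P1:M(11) | bus: none
[24] P1: load  L7 | P0:I, P1:M(34) | bus: none
[25] P0: load  L4 | P0:S(41), P1:S(41) | bus: none
[26] P0: store L7 := 93 | P0:M(93), P1:I | bus: BusRdX,Flush

bus = BusRd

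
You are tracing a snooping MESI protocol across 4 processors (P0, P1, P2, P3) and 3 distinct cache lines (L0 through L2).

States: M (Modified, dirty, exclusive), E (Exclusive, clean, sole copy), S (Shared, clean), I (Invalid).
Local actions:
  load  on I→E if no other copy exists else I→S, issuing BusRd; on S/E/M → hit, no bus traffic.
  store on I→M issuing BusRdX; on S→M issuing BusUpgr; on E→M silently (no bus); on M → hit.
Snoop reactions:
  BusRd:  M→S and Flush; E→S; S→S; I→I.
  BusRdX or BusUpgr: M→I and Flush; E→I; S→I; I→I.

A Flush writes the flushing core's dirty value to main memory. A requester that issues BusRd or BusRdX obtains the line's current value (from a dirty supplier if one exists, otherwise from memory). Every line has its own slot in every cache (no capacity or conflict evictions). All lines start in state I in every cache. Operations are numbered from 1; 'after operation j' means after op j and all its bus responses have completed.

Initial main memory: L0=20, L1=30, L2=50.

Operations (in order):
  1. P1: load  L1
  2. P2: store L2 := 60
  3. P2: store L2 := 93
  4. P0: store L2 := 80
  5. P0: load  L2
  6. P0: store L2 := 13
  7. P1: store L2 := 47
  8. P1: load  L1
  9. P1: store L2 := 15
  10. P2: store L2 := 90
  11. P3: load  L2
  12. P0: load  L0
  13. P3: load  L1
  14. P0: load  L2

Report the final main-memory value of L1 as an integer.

memory[L1] = 30

[1] P1: load  L1 | P0:I, P1:E(30), P2:I, P3:I | bus: BusRd
[2] P2: store L2 := 60 | P0:I, P1:I, P2:M(60), P3:I | bus: BusRdX
[3] P2: store L2 := 93 | P0:I, P1:I, P2:M(93), P3:I | bus: none
[4] P0: store L2 := 80 | P0:M(80), P1:I, P2:I, P3:I | bus: BusRdX,Flush
[5] P0: load  L2 | P0:M(80), P1:I, P2:I, P3:I | bus: none
[6] P0: store L2 := 13 | P0:M(13), P1:I, P2:I, P3:I | bus: none
[7] P1: store L2 := 47 | P0:I, P1:M(47), P2:I, P3:I | bus: BusRdX,Flush
[8] P1: load  L1 | P0:I, P1:E(30), P2:I, P3:I | bus: none
[9] P1: store L2 := 15 | P0:I, P1:M(15), P2:I, P3:I | bus: none
[10] P2: store L2 := 90 | P0:I, P1:I, P2:M(90), P3:I | bus: BusRdX,Flush
[11] P3: load  L2 | P0:I, P1:I, P2:S(90), P3:S(90) | bus: BusRd,Flush
[12] P0: load  L0 | P0:E(20), P1:I, P2:I, P3:I | bus: BusRd
[13] P3: load  L1 | P0:I, P1:S(30), P2:I, P3:S(30) | bus: BusRd
[14] P0: load  L2 | P0:S(90), P1:I, P2:S(90), P3:S(90) | bus: BusRd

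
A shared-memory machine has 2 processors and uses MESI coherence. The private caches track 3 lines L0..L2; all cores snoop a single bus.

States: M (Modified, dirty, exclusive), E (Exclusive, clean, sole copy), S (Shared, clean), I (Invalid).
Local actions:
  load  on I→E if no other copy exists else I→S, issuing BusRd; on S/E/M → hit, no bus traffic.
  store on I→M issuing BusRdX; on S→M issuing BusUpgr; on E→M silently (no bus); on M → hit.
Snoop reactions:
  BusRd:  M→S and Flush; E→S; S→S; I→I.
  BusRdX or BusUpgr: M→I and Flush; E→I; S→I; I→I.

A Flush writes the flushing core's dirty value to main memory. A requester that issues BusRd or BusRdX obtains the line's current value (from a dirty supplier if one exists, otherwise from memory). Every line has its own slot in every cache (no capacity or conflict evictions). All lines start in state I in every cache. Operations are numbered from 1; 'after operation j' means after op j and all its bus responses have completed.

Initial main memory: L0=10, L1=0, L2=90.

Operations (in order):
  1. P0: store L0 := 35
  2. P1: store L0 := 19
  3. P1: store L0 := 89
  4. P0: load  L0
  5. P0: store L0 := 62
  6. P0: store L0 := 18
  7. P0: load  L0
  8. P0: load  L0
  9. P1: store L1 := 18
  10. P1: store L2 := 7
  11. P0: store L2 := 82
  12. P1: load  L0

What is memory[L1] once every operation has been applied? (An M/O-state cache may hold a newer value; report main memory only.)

step 1: P0: store L0 := 35  ⟶  MI  (L0)  txn=BusRdX  M[L0]=10
step 2: P1: store L0 := 19  ⟶  IM  (L0)  txn=BusRdX+Flush  M[L0]=35
step 3: P1: store L0 := 89  ⟶  IM  (L0)  txn=∅  M[L0]=35
step 4: P0: load  L0  ⟶  SS  (L0)  txn=BusRd+Flush  M[L0]=89
step 5: P0: store L0 := 62  ⟶  MI  (L0)  txn=BusUpgr  M[L0]=89
step 6: P0: store L0 := 18  ⟶  MI  (L0)  txn=∅  M[L0]=89
step 7: P0: load  L0  ⟶  MI  (L0)  txn=∅  M[L0]=89
step 8: P0: load  L0  ⟶  MI  (L0)  txn=∅  M[L0]=89
step 9: P1: store L1 := 18  ⟶  IM  (L1)  txn=BusRdX  M[L1]=0
step 10: P1: store L2 := 7  ⟶  IM  (L2)  txn=BusRdX  M[L2]=90
step 11: P0: store L2 := 82  ⟶  MI  (L2)  txn=BusRdX+Flush  M[L2]=7
step 12: P1: load  L0  ⟶  SS  (L0)  txn=BusRd+Flush  M[L0]=18

memory[L1] = 0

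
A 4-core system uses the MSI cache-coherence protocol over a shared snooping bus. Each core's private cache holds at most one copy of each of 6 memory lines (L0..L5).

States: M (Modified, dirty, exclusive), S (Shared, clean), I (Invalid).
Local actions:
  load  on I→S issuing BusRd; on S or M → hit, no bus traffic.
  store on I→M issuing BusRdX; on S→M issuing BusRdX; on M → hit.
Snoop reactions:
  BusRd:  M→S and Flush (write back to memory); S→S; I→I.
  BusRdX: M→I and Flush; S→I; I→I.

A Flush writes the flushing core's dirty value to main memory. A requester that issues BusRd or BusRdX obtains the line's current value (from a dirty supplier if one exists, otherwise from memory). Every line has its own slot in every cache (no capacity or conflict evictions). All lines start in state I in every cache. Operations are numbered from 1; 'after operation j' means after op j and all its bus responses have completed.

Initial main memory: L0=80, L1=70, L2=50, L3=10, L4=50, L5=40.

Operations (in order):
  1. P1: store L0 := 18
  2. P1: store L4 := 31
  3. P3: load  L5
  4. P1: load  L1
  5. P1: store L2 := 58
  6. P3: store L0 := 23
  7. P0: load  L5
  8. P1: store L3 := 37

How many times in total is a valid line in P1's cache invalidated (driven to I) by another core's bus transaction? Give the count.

invalidations = 1

  op1 P1: store L0 := 18 → I/M/I/I on L0; bus BusRdX; mem=80
  op2 P1: store L4 := 31 → I/M/I/I on L4; bus BusRdX; mem=50
  op3 P3: load  L5 → I/I/I/S on L5; bus BusRd; mem=40
  op4 P1: load  L1 → I/S/I/I on L1; bus BusRd; mem=70
  op5 P1: store L2 := 58 → I/M/I/I on L2; bus BusRdX; mem=50
  op6 P3: store L0 := 23 → I/I/I/M on L0; bus BusRdX Flush; mem=18
  op7 P0: load  L5 → S/I/I/S on L5; bus BusRd; mem=40
  op8 P1: store L3 := 37 → I/M/I/I on L3; bus BusRdX; mem=10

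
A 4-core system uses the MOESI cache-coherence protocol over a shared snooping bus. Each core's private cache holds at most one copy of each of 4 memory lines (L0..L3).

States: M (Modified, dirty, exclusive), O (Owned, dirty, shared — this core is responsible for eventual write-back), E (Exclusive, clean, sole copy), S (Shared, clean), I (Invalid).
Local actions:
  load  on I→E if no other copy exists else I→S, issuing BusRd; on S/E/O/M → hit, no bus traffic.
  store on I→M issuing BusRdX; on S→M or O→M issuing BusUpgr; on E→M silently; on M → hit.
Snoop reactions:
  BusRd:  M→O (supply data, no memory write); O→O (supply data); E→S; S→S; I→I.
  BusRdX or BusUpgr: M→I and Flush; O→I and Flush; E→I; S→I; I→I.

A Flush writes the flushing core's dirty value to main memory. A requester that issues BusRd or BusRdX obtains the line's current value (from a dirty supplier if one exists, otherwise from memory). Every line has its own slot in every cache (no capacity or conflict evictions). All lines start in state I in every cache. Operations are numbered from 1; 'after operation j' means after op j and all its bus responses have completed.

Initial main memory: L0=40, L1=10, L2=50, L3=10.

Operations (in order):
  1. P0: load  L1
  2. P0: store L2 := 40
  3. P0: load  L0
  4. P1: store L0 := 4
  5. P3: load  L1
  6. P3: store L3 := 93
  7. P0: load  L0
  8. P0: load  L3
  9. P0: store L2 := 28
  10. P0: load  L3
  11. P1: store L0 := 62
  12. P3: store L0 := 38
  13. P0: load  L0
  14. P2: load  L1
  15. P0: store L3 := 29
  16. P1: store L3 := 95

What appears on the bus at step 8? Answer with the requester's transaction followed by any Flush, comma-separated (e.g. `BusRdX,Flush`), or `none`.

1. P0: load  L1  bus=[BusRd]  L1: P0=E P1=I P2=I P3=I  mem[L1]=10
2. P0: store L2 := 40  bus=[BusRdX]  L2: P0=M P1=I P2=I P3=I  mem[L2]=50
3. P0: load  L0  bus=[BusRd]  L0: P0=E P1=I P2=I P3=I  mem[L0]=40
4. P1: store L0 := 4  bus=[BusRdX]  L0: P0=I P1=M P2=I P3=I  mem[L0]=40
5. P3: load  L1  bus=[BusRd]  L1: P0=S P1=I P2=I P3=S  mem[L1]=10
6. P3: store L3 := 93  bus=[BusRdX]  L3: P0=I P1=I P2=I P3=M  mem[L3]=10
7. P0: load  L0  bus=[BusRd]  L0: P0=S P1=O P2=I P3=I  mem[L0]=40
8. P0: load  L3  bus=[BusRd]  L3: P0=S P1=I P2=I P3=O  mem[L3]=10
9. P0: store L2 := 28  bus=[-]  L2: P0=M P1=I P2=I P3=I  mem[L2]=50
10. P0: load  L3  bus=[-]  L3: P0=S P1=I P2=I P3=O  mem[L3]=10
11. P1: store L0 := 62  bus=[BusUpgr]  L0: P0=I P1=M P2=I P3=I  mem[L0]=40
12. P3: store L0 := 38  bus=[BusRdX,Flush]  L0: P0=I P1=I P2=I P3=M  mem[L0]=62
13. P0: load  L0  bus=[BusRd]  L0: P0=S P1=I P2=I P3=O  mem[L0]=62
14. P2: load  L1  bus=[BusRd]  L1: P0=S P1=I P2=S P3=S  mem[L1]=10
15. P0: store L3 := 29  bus=[BusUpgr,Flush]  L3: P0=M P1=I P2=I P3=I  mem[L3]=93
16. P1: store L3 := 95  bus=[BusRdX,Flush]  L3: P0=I P1=M P2=I P3=I  mem[L3]=29

bus = BusRd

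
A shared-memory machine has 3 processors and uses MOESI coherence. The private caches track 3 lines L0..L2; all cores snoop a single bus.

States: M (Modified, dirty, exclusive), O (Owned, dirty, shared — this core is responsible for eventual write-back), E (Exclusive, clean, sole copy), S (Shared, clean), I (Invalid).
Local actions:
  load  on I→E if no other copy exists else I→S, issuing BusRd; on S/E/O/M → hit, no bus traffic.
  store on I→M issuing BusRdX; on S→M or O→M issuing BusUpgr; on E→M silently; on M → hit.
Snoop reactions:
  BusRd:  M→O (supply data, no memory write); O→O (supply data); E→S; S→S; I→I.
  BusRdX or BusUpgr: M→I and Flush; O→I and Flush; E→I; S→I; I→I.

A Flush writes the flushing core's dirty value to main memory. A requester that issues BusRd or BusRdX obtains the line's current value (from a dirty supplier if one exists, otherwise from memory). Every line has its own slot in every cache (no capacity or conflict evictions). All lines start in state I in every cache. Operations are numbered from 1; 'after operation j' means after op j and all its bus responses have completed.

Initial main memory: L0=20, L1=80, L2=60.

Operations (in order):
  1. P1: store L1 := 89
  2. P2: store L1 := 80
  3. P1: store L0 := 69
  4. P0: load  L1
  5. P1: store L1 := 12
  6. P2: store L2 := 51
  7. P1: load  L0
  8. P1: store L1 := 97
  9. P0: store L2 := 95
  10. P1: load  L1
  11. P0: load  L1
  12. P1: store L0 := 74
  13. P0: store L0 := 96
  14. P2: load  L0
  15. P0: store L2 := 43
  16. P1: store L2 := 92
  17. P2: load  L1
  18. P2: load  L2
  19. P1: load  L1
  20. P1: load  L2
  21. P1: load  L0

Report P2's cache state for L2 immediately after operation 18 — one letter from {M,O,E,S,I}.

state = S

1. P1: store L1 := 89  bus=[BusRdX]  L1: P0=I P1=M P2=I  mem[L1]=80
2. P2: store L1 := 80  bus=[BusRdX,Flush]  L1: P0=I P1=I P2=M  mem[L1]=89
3. P1: store L0 := 69  bus=[BusRdX]  L0: P0=I P1=M P2=I  mem[L0]=20
4. P0: load  L1  bus=[BusRd]  L1: P0=S P1=I P2=O  mem[L1]=89
5. P1: store L1 := 12  bus=[BusRdX,Flush]  L1: P0=I P1=M P2=I  mem[L1]=80
6. P2: store L2 := 51  bus=[BusRdX]  L2: P0=I P1=I P2=M  mem[L2]=60
7. P1: load  L0  bus=[-]  L0: P0=I P1=M P2=I  mem[L0]=20
8. P1: store L1 := 97  bus=[-]  L1: P0=I P1=M P2=I  mem[L1]=80
9. P0: store L2 := 95  bus=[BusRdX,Flush]  L2: P0=M P1=I P2=I  mem[L2]=51
10. P1: load  L1  bus=[-]  L1: P0=I P1=M P2=I  mem[L1]=80
11. P0: load  L1  bus=[BusRd]  L1: P0=S P1=O P2=I  mem[L1]=80
12. P1: store L0 := 74  bus=[-]  L0: P0=I P1=M P2=I  mem[L0]=20
13. P0: store L0 := 96  bus=[BusRdX,Flush]  L0: P0=M P1=I P2=I  mem[L0]=74
14. P2: load  L0  bus=[BusRd]  L0: P0=O P1=I P2=S  mem[L0]=74
15. P0: store L2 := 43  bus=[-]  L2: P0=M P1=I P2=I  mem[L2]=51
16. P1: store L2 := 92  bus=[BusRdX,Flush]  L2: P0=I P1=M P2=I  mem[L2]=43
17. P2: load  L1  bus=[BusRd]  L1: P0=S P1=O P2=S  mem[L1]=80
18. P2: load  L2  bus=[BusRd]  L2: P0=I P1=O P2=S  mem[L2]=43
19. P1: load  L1  bus=[-]  L1: P0=S P1=O P2=S  mem[L1]=80
20. P1: load  L2  bus=[-]  L2: P0=I P1=O P2=S  mem[L2]=43
21. P1: load  L0  bus=[BusRd]  L0: P0=O P1=S P2=S  mem[L0]=74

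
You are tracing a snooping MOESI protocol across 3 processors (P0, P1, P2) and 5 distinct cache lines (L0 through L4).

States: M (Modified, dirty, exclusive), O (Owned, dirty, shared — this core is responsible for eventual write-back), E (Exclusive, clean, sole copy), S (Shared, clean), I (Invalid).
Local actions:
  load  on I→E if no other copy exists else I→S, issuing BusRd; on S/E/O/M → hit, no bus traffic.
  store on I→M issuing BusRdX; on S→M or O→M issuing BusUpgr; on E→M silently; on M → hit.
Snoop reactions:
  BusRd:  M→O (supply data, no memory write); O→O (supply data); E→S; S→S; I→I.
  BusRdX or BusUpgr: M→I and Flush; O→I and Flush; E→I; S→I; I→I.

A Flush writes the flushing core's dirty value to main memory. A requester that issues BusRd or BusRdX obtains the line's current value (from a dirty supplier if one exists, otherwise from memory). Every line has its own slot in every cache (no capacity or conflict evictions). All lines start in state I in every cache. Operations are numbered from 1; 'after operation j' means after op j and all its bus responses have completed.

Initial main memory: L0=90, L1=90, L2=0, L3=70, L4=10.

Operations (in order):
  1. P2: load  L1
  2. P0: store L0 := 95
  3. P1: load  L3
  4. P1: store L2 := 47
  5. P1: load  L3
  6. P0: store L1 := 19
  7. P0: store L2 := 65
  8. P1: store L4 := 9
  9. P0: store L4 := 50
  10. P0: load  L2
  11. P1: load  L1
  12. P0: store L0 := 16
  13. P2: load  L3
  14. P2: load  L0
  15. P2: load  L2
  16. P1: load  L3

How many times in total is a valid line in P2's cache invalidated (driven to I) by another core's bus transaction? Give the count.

invalidations = 1

  op1 P2: load  L1 → I/I/E on L1; bus BusRd; mem=90
  op2 P0: store L0 := 95 → M/I/I on L0; bus BusRdX; mem=90
  op3 P1: load  L3 → I/E/I on L3; bus BusRd; mem=70
  op4 P1: store L2 := 47 → I/M/I on L2; bus BusRdX; mem=0
  op5 P1: load  L3 → I/E/I on L3; bus (none); mem=70
  op6 P0: store L1 := 19 → M/I/I on L1; bus BusRdX; mem=90
  op7 P0: store L2 := 65 → M/I/I on L2; bus BusRdX Flush; mem=47
  op8 P1: store L4 := 9 → I/M/I on L4; bus BusRdX; mem=10
  op9 P0: store L4 := 50 → M/I/I on L4; bus BusRdX Flush; mem=9
  op10 P0: load  L2 → M/I/I on L2; bus (none); mem=47
  op11 P1: load  L1 → O/S/I on L1; bus BusRd; mem=90
  op12 P0: store L0 := 16 → M/I/I on L0; bus (none); mem=90
  op13 P2: load  L3 → I/S/S on L3; bus BusRd; mem=70
  op14 P2: load  L0 → O/I/S on L0; bus BusRd; mem=90
  op15 P2: load  L2 → O/I/S on L2; bus BusRd; mem=47
  op16 P1: load  L3 → I/S/S on L3; bus (none); mem=70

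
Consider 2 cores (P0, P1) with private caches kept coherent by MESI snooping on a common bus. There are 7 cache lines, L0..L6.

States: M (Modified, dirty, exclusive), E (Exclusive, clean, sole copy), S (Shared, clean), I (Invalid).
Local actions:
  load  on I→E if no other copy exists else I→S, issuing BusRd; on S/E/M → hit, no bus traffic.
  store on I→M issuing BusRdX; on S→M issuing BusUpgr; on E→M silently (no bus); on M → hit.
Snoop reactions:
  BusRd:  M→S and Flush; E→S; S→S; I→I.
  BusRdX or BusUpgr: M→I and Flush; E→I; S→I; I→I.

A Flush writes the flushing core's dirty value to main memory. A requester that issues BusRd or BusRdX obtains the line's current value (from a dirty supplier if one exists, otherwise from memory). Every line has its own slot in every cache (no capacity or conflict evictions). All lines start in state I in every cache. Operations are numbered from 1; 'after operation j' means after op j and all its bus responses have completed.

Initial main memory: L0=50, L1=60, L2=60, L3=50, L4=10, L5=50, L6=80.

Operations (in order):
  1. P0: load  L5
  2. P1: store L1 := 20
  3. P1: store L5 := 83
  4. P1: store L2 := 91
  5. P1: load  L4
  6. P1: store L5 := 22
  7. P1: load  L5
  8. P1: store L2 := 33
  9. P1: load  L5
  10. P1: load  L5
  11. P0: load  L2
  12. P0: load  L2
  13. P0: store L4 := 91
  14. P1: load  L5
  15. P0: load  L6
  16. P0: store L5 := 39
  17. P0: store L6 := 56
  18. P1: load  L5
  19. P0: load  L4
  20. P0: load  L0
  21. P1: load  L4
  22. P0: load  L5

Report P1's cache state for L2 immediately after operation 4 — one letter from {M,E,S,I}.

  op1 P0: load  L5 → E/I on L5; bus BusRd; mem=50
  op2 P1: store L1 := 20 → I/M on L1; bus BusRdX; mem=60
  op3 P1: store L5 := 83 → I/M on L5; bus BusRdX; mem=50
  op4 P1: store L2 := 91 → I/M on L2; bus BusRdX; mem=60
  op5 P1: load  L4 → I/E on L4; bus BusRd; mem=10
  op6 P1: store L5 := 22 → I/M on L5; bus (none); mem=50
  op7 P1: load  L5 → I/M on L5; bus (none); mem=50
  op8 P1: store L2 := 33 → I/M on L2; bus (none); mem=60
  op9 P1: load  L5 → I/M on L5; bus (none); mem=50
  op10 P1: load  L5 → I/M on L5; bus (none); mem=50
  op11 P0: load  L2 → S/S on L2; bus BusRd Flush; mem=33
  op12 P0: load  L2 → S/S on L2; bus (none); mem=33
  op13 P0: store L4 := 91 → M/I on L4; bus BusRdX; mem=10
  op14 P1: load  L5 → I/M on L5; bus (none); mem=50
  op15 P0: load  L6 → E/I on L6; bus BusRd; mem=80
  op16 P0: store L5 := 39 → M/I on L5; bus BusRdX Flush; mem=22
  op17 P0: store L6 := 56 → M/I on L6; bus (none); mem=80
  op18 P1: load  L5 → S/S on L5; bus BusRd Flush; mem=39
  op19 P0: load  L4 → M/I on L4; bus (none); mem=10
  op20 P0: load  L0 → E/I on L0; bus BusRd; mem=50
  op21 P1: load  L4 → S/S on L4; bus BusRd Flush; mem=91
  op22 P0: load  L5 → S/S on L5; bus (none); mem=39

state = M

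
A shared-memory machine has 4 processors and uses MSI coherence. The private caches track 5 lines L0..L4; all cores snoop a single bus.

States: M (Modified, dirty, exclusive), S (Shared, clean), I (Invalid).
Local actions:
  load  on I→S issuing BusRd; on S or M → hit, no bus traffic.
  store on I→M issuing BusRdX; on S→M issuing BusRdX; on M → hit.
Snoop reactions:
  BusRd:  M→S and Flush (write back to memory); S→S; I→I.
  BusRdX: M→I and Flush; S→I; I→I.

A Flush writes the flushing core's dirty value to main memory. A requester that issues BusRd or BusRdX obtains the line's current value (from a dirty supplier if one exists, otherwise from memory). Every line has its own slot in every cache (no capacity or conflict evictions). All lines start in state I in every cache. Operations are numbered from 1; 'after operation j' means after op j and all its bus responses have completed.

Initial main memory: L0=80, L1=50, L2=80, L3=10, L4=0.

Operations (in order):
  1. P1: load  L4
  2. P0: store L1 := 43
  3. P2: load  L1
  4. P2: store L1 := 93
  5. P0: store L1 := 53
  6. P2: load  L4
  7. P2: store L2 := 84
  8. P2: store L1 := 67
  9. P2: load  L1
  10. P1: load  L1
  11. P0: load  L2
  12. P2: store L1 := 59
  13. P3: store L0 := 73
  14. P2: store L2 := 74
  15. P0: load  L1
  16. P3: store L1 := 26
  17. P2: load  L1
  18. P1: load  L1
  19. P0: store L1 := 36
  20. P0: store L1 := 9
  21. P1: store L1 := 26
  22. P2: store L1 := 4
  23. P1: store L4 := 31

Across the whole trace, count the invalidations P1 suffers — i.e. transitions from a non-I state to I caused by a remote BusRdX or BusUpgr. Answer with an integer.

1. P1: load  L4  bus=[BusRd]  L4: P0=I P1=S P2=I P3=I  mem[L4]=0
2. P0: store L1 := 43  bus=[BusRdX]  L1: P0=M P1=I P2=I P3=I  mem[L1]=50
3. P2: load  L1  bus=[BusRd,Flush]  L1: P0=S P1=I P2=S P3=I  mem[L1]=43
4. P2: store L1 := 93  bus=[BusRdX]  L1: P0=I P1=I P2=M P3=I  mem[L1]=43
5. P0: store L1 := 53  bus=[BusRdX,Flush]  L1: P0=M P1=I P2=I P3=I  mem[L1]=93
6. P2: load  L4  bus=[BusRd]  L4: P0=I P1=S P2=S P3=I  mem[L4]=0
7. P2: store L2 := 84  bus=[BusRdX]  L2: P0=I P1=I P2=M P3=I  mem[L2]=80
8. P2: store L1 := 67  bus=[BusRdX,Flush]  L1: P0=I P1=I P2=M P3=I  mem[L1]=53
9. P2: load  L1  bus=[-]  L1: P0=I P1=I P2=M P3=I  mem[L1]=53
10. P1: load  L1  bus=[BusRd,Flush]  L1: P0=I P1=S P2=S P3=I  mem[L1]=67
11. P0: load  L2  bus=[BusRd,Flush]  L2: P0=S P1=I P2=S P3=I  mem[L2]=84
12. P2: store L1 := 59  bus=[BusRdX]  L1: P0=I P1=I P2=M P3=I  mem[L1]=67
13. P3: store L0 := 73  bus=[BusRdX]  L0: P0=I P1=I P2=I P3=M  mem[L0]=80
14. P2: store L2 := 74  bus=[BusRdX]  L2: P0=I P1=I P2=M P3=I  mem[L2]=84
15. P0: load  L1  bus=[BusRd,Flush]  L1: P0=S P1=I P2=S P3=I  mem[L1]=59
16. P3: store L1 := 26  bus=[BusRdX]  L1: P0=I P1=I P2=I P3=M  mem[L1]=59
17. P2: load  L1  bus=[BusRd,Flush]  L1: P0=I P1=I P2=S P3=S  mem[L1]=26
18. P1: load  L1  bus=[BusRd]  L1: P0=I P1=S P2=S P3=S  mem[L1]=26
19. P0: store L1 := 36  bus=[BusRdX]  L1: P0=M P1=I P2=I P3=I  mem[L1]=26
20. P0: store L1 := 9  bus=[-]  L1: P0=M P1=I P2=I P3=I  mem[L1]=26
21. P1: store L1 := 26  bus=[BusRdX,Flush]  L1: P0=I P1=M P2=I P3=I  mem[L1]=9
22. P2: store L1 := 4  bus=[BusRdX,Flush]  L1: P0=I P1=I P2=M P3=I  mem[L1]=26
23. P1: store L4 := 31  bus=[BusRdX]  L4: P0=I P1=M P2=I P3=I  mem[L4]=0

invalidations = 3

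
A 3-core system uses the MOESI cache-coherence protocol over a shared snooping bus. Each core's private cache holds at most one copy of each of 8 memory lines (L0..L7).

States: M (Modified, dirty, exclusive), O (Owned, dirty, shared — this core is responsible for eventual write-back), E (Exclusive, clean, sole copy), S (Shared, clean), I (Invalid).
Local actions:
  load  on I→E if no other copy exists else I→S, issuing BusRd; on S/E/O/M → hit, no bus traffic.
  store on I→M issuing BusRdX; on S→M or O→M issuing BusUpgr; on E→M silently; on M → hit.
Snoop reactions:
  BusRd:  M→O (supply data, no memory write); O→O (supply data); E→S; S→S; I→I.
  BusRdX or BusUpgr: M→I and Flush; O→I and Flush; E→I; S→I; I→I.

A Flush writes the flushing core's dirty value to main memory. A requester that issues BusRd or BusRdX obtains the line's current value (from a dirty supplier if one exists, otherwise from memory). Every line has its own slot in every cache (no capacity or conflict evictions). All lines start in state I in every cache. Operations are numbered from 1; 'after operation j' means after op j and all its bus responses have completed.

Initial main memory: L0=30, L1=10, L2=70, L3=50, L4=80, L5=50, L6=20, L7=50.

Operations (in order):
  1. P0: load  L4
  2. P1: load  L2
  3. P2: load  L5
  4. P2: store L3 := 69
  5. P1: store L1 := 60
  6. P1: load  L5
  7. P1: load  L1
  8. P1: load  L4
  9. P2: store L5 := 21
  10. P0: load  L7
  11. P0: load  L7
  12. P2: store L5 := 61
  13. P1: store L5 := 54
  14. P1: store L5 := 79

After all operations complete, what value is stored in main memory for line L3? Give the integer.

memory[L3] = 50

[1] P0: load  L4 | P0:E(80), P1:I, P2:I | bus: BusRd
[2] P1: load  L2 | P0:I, P1:E(70), P2:I | bus: BusRd
[3] P2: load  L5 | P0:I, P1:I, P2:E(50) | bus: BusRd
[4] P2: store L3 := 69 | P0:I, P1:I, P2:M(69) | bus: BusRdX
[5] P1: store L1 := 60 | P0:I, P1:M(60), P2:I | bus: BusRdX
[6] P1: load  L5 | P0:I, P1:S(50), P2:S(50) | bus: BusRd
[7] P1: load  L1 | P0:I, P1:M(60), P2:I | bus: none
[8] P1: load  L4 | P0:S(80), P1:S(80), P2:I | bus: BusRd
[9] P2: store L5 := 21 | P0:I, P1:I, P2:M(21) | bus: BusUpgr
[10] P0: load  L7 | P0:E(50), P1:I, P2:I | bus: BusRd
[11] P0: load  L7 | P0:E(50), P1:I, P2:I | bus: none
[12] P2: store L5 := 61 | P0:I, P1:I, P2:M(61) | bus: none
[13] P1: store L5 := 54 | P0:I, P1:M(54), P2:I | bus: BusRdX,Flush
[14] P1: store L5 := 79 | P0:I, P1:M(79), P2:I | bus: none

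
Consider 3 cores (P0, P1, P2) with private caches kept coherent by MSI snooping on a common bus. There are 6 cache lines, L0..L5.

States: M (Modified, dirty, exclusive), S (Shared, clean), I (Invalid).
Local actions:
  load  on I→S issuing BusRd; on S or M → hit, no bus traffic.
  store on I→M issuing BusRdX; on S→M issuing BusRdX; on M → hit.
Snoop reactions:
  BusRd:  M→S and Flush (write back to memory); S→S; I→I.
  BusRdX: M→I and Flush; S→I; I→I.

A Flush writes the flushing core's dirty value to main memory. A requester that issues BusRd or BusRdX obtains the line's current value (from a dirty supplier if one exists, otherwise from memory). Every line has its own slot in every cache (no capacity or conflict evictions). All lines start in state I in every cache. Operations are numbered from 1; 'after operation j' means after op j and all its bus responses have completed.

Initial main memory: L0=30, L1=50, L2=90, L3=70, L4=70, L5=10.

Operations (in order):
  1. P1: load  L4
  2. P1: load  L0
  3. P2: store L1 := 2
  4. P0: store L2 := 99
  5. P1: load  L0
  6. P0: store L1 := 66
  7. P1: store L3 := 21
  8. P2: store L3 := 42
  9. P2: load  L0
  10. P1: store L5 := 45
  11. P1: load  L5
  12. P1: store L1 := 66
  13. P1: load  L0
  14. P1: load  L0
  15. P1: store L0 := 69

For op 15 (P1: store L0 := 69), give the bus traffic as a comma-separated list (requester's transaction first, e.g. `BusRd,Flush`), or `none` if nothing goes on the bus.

bus = BusRdX

1. P1: load  L4  bus=[BusRd]  L4: P0=I P1=S P2=I  mem[L4]=70
2. P1: load  L0  bus=[BusRd]  L0: P0=I P1=S P2=I  mem[L0]=30
3. P2: store L1 := 2  bus=[BusRdX]  L1: P0=I P1=I P2=M  mem[L1]=50
4. P0: store L2 := 99  bus=[BusRdX]  L2: P0=M P1=I P2=I  mem[L2]=90
5. P1: load  L0  bus=[-]  L0: P0=I P1=S P2=I  mem[L0]=30
6. P0: store L1 := 66  bus=[BusRdX,Flush]  L1: P0=M P1=I P2=I  mem[L1]=2
7. P1: store L3 := 21  bus=[BusRdX]  L3: P0=I P1=M P2=I  mem[L3]=70
8. P2: store L3 := 42  bus=[BusRdX,Flush]  L3: P0=I P1=I P2=M  mem[L3]=21
9. P2: load  L0  bus=[BusRd]  L0: P0=I P1=S P2=S  mem[L0]=30
10. P1: store L5 := 45  bus=[BusRdX]  L5: P0=I P1=M P2=I  mem[L5]=10
11. P1: load  L5  bus=[-]  L5: P0=I P1=M P2=I  mem[L5]=10
12. P1: store L1 := 66  bus=[BusRdX,Flush]  L1: P0=I P1=M P2=I  mem[L1]=66
13. P1: load  L0  bus=[-]  L0: P0=I P1=S P2=S  mem[L0]=30
14. P1: load  L0  bus=[-]  L0: P0=I P1=S P2=S  mem[L0]=30
15. P1: store L0 := 69  bus=[BusRdX]  L0: P0=I P1=M P2=I  mem[L0]=30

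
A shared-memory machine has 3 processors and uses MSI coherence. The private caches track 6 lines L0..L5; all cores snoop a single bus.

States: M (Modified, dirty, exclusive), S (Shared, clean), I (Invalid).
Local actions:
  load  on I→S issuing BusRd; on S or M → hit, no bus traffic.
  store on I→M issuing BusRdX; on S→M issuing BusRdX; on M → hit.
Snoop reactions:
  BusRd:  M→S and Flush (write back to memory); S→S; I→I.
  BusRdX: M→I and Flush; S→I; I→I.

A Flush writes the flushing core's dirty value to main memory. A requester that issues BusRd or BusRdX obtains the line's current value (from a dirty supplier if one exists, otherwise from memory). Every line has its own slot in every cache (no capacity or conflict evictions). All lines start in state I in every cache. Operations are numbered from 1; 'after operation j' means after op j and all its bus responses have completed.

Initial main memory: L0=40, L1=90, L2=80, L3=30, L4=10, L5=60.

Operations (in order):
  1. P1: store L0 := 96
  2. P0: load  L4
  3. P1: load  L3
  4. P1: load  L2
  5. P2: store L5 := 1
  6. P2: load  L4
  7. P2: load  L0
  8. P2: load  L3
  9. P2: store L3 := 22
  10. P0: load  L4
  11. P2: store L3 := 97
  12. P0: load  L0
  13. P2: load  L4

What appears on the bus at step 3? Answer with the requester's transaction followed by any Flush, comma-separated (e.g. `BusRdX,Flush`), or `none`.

  op1 P1: store L0 := 96 → I/M/I on L0; bus BusRdX; mem=40
  op2 P0: load  L4 → S/I/I on L4; bus BusRd; mem=10
  op3 P1: load  L3 → I/S/I on L3; bus BusRd; mem=30
  op4 P1: load  L2 → I/S/I on L2; bus BusRd; mem=80
  op5 P2: store L5 := 1 → I/I/M on L5; bus BusRdX; mem=60
  op6 P2: load  L4 → S/I/S on L4; bus BusRd; mem=10
  op7 P2: load  L0 → I/S/S on L0; bus BusRd Flush; mem=96
  op8 P2: load  L3 → I/S/S on L3; bus BusRd; mem=30
  op9 P2: store L3 := 22 → I/I/M on L3; bus BusRdX; mem=30
  op10 P0: load  L4 → S/I/S on L4; bus (none); mem=10
  op11 P2: store L3 := 97 → I/I/M on L3; bus (none); mem=30
  op12 P0: load  L0 → S/S/S on L0; bus BusRd; mem=96
  op13 P2: load  L4 → S/I/S on L4; bus (none); mem=10

bus = BusRd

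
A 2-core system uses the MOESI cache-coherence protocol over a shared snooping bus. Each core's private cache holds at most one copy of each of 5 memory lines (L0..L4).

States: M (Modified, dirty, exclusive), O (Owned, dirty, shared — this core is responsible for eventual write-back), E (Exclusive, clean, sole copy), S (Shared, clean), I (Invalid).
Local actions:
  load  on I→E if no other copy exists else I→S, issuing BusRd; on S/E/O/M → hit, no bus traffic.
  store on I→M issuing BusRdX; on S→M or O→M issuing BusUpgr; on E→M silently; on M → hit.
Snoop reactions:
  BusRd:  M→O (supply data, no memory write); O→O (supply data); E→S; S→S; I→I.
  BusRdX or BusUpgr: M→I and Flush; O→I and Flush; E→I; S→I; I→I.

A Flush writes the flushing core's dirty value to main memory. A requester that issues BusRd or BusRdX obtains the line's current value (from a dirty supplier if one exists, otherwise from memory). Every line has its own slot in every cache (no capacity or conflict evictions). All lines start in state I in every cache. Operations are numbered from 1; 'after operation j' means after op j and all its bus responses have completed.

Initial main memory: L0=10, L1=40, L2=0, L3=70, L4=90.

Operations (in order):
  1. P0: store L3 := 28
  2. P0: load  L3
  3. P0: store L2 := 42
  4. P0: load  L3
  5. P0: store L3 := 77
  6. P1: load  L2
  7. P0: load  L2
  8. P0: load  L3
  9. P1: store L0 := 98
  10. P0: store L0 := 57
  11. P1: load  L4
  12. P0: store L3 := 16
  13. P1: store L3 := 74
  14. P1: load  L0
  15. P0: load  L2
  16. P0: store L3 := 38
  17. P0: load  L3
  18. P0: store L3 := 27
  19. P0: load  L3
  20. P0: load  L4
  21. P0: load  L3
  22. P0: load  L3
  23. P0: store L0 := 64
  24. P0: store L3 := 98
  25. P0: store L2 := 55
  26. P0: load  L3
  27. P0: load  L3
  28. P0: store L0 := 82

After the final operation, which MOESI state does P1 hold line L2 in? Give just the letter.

state = I

step 1: P0: store L3 := 28  ⟶  MI  (L3)  txn=BusRdX  M[L3]=70
step 2: P0: load  L3  ⟶  MI  (L3)  txn=∅  M[L3]=70
step 3: P0: store L2 := 42  ⟶  MI  (L2)  txn=BusRdX  M[L2]=0
step 4: P0: load  L3  ⟶  MI  (L3)  txn=∅  M[L3]=70
step 5: P0: store L3 := 77  ⟶  MI  (L3)  txn=∅  M[L3]=70
step 6: P1: load  L2  ⟶  OS  (L2)  txn=BusRd  M[L2]=0
step 7: P0: load  L2  ⟶  OS  (L2)  txn=∅  M[L2]=0
step 8: P0: load  L3  ⟶  MI  (L3)  txn=∅  M[L3]=70
step 9: P1: store L0 := 98  ⟶  IM  (L0)  txn=BusRdX  M[L0]=10
step 10: P0: store L0 := 57  ⟶  MI  (L0)  txn=BusRdX+Flush  M[L0]=98
step 11: P1: load  L4  ⟶  IE  (L4)  txn=BusRd  M[L4]=90
step 12: P0: store L3 := 16  ⟶  MI  (L3)  txn=∅  M[L3]=70
step 13: P1: store L3 := 74  ⟶  IM  (L3)  txn=BusRdX+Flush  M[L3]=16
step 14: P1: load  L0  ⟶  OS  (L0)  txn=BusRd  M[L0]=98
step 15: P0: load  L2  ⟶  OS  (L2)  txn=∅  M[L2]=0
step 16: P0: store L3 := 38  ⟶  MI  (L3)  txn=BusRdX+Flush  M[L3]=74
step 17: P0: load  L3  ⟶  MI  (L3)  txn=∅  M[L3]=74
step 18: P0: store L3 := 27  ⟶  MI  (L3)  txn=∅  M[L3]=74
step 19: P0: load  L3  ⟶  MI  (L3)  txn=∅  M[L3]=74
step 20: P0: load  L4  ⟶  SS  (L4)  txn=BusRd  M[L4]=90
step 21: P0: load  L3  ⟶  MI  (L3)  txn=∅  M[L3]=74
step 22: P0: load  L3  ⟶  MI  (L3)  txn=∅  M[L3]=74
step 23: P0: store L0 := 64  ⟶  MI  (L0)  txn=BusUpgr  M[L0]=98
step 24: P0: store L3 := 98  ⟶  MI  (L3)  txn=∅  M[L3]=74
step 25: P0: store L2 := 55  ⟶  MI  (L2)  txn=BusUpgr  M[L2]=0
step 26: P0: load  L3  ⟶  MI  (L3)  txn=∅  M[L3]=74
step 27: P0: load  L3  ⟶  MI  (L3)  txn=∅  M[L3]=74
step 28: P0: store L0 := 82  ⟶  MI  (L0)  txn=∅  M[L0]=98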